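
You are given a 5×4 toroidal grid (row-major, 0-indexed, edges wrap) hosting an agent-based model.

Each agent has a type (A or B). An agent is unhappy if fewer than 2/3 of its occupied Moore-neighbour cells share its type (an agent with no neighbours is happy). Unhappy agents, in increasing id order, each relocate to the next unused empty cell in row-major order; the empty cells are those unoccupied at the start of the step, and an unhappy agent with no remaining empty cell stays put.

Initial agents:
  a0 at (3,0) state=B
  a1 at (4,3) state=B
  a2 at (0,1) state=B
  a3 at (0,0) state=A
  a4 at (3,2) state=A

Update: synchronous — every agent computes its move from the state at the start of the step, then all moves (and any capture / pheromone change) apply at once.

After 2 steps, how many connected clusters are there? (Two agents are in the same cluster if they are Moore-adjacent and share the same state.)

t=1: a0@(3,0):B a1@(0,2):B a2@(0,3):B a3@(1,0):A a4@(1,1):A
t=2: a0@(3,0):B a1@(0,0):B a2@(0,1):B a3@(1,2):A a4@(1,3):A

3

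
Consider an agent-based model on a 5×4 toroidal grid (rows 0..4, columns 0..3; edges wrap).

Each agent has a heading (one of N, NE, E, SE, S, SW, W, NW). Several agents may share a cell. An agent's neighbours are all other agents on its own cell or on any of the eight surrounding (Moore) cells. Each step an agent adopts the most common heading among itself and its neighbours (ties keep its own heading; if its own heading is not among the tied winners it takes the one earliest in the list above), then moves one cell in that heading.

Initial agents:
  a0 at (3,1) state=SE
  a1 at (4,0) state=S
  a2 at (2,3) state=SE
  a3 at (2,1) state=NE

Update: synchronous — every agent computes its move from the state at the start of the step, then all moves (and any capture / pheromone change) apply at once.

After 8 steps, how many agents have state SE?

t=1: a0@(4,2):SE a1@(0,0):S a2@(3,0):SE a3@(1,2):NE
t=2: a0@(0,3):SE a1@(1,0):S a2@(4,1):SE a3@(0,3):NE
t=3: a0@(1,0):SE a1@(2,0):S a2@(0,2):SE a3@(4,0):NE
t=4: a0@(2,1):SE a1@(3,0):S a2@(1,3):SE a3@(3,1):NE
t=5: a0@(3,2):SE a1@(4,0):S a2@(2,0):SE a3@(2,2):NE
t=6: a0@(4,3):SE a1@(0,0):S a2@(3,1):SE a3@(1,3):NE
t=7: a0@(0,0):SE a1@(1,0):S a2@(4,2):SE a3@(0,0):NE
t=8: a0@(1,1):SE a1@(2,0):S a2@(0,3):SE a3@(4,1):NE

2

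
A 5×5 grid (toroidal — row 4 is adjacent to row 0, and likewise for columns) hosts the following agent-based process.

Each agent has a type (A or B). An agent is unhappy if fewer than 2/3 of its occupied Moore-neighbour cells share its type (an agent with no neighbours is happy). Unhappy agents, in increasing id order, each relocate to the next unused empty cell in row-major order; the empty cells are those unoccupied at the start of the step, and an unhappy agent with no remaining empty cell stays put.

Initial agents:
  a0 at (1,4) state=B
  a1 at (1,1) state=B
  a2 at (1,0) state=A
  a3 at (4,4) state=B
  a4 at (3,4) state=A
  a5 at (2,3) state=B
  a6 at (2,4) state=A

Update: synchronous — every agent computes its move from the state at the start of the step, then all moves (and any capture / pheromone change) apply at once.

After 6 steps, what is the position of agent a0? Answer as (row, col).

(0, 0)

t=1: a0@(0,0):B a1@(0,1):B a2@(0,2):A a3@(0,3):B a4@(0,4):A a5@(1,2):B a6@(1,3):A
t=2: a0@(1,0):B a1@(0,1):B a2@(1,1):A a3@(1,4):B a4@(2,0):A a5@(2,1):B a6@(2,2):A
t=3: a0@(0,0):B a1@(0,2):B a2@(0,3):A a3@(0,4):B a4@(1,2):A a5@(1,3):B a6@(2,3):A
t=4: a0@(0,0):B a1@(0,1):B a2@(1,0):A a3@(0,4):B a4@(1,1):A a5@(1,4):B a6@(2,0):A
t=5: a0@(0,2):B a1@(0,3):B a2@(1,2):A a3@(0,4):B a4@(1,3):A a5@(2,1):B a6@(2,0):A
t=6: a0@(0,0):B a1@(0,1):B a2@(1,0):A a3@(1,1):B a4@(1,4):A a5@(2,2):B a6@(2,3):A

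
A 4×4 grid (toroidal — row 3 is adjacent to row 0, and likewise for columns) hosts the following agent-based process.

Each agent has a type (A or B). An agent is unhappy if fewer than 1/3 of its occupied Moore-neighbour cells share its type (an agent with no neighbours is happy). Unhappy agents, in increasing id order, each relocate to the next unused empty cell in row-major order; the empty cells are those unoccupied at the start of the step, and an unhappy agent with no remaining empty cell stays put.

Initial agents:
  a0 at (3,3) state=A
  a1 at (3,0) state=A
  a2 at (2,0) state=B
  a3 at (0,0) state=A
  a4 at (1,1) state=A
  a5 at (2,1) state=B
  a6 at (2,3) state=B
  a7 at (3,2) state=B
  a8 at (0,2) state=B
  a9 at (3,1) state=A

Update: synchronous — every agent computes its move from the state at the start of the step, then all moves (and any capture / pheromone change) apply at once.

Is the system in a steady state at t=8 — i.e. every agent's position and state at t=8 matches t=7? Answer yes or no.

no

t=1: a0@(3,3):A a1@(3,0):A a2@(2,0):B a3@(0,0):A a4@(0,1):A a5@(2,1):B a6@(2,3):B a7@(3,2):B a8@(0,3):B a9@(3,1):A
t=2: a0@(3,3):A a1@(3,0):A a2@(2,0):B a3@(0,0):A a4@(0,1):A a5@(2,1):B a6@(2,3):B a7@(3,2):B a8@(0,2):B a9@(3,1):A
t=3: a0@(3,3):A a1@(3,0):A a2@(2,0):B a3@(0,0):A a4@(0,1):A a5@(2,1):B a6@(2,3):B a7@(3,2):B a8@(0,3):B a9@(3,1):A
t=4: a0@(3,3):A a1@(3,0):A a2@(2,0):B a3@(0,0):A a4@(0,1):A a5@(2,1):B a6@(2,3):B a7@(3,2):B a8@(0,2):B a9@(3,1):A
t=5: a0@(3,3):A a1@(3,0):A a2@(2,0):B a3@(0,0):A a4@(0,1):A a5@(2,1):B a6@(2,3):B a7@(3,2):B a8@(0,3):B a9@(3,1):A
t=6: a0@(3,3):A a1@(3,0):A a2@(2,0):B a3@(0,0):A a4@(0,1):A a5@(2,1):B a6@(2,3):B a7@(3,2):B a8@(0,2):B a9@(3,1):A
t=7: a0@(3,3):A a1@(3,0):A a2@(2,0):B a3@(0,0):A a4@(0,1):A a5@(2,1):B a6@(2,3):B a7@(3,2):B a8@(0,3):B a9@(3,1):A
t=8: a0@(3,3):A a1@(3,0):A a2@(2,0):B a3@(0,0):A a4@(0,1):A a5@(2,1):B a6@(2,3):B a7@(3,2):B a8@(0,2):B a9@(3,1):A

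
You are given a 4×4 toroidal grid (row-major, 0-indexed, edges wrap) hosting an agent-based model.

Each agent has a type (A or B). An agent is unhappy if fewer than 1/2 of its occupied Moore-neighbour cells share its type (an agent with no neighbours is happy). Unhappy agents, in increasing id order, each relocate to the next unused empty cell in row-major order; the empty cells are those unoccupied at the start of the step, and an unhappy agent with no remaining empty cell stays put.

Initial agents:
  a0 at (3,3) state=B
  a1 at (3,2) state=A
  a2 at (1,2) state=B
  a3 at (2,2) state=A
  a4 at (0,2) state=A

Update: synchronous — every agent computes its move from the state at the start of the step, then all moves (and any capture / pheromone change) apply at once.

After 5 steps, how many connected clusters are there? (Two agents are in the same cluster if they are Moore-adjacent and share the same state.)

2

t=1: a0@(0,0):B a1@(3,2):A a2@(0,1):B a3@(0,3):A a4@(1,0):A
t=2: a0@(0,2):B a1@(3,2):A a2@(1,1):B a3@(0,3):A a4@(1,2):A
t=3: a0@(0,0):B a1@(3,2):A a2@(1,1):B a3@(0,3):A a4@(0,1):A
t=4: a0@(0,2):B a1@(3,2):A a2@(1,1):B a3@(0,3):A a4@(1,0):A
t=5: a0@(0,0):B a1@(3,2):A a2@(1,1):B a3@(0,3):A a4@(1,0):A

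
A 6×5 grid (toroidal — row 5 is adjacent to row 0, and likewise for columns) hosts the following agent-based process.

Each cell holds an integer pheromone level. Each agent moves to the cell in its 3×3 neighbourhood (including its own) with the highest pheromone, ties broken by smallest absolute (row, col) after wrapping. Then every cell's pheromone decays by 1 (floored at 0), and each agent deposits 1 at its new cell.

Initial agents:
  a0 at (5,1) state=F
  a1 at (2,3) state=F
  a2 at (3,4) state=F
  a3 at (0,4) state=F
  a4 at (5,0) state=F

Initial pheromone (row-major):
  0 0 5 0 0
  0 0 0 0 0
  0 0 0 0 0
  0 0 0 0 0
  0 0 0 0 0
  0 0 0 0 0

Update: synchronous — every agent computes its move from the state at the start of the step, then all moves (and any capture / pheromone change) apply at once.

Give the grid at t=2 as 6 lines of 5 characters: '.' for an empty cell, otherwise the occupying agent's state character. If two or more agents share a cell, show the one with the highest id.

t=1: a0@(0,2) a1@(1,2) a2@(2,0) a3@(0,0) a4@(0,0) | pheromone: 2 0 5 0 0 / 0 0 1 0 0 / 1 0 0 0 0 / 0 0 0 0 0 / 0 0 0 0 0 / 0 0 0 0 0
t=2: a0@(0,2) a1@(0,2) a2@(2,0) a3@(0,0) a4@(0,0) | pheromone: 3 0 6 0 0 / 0 0 0 0 0 / 1 0 0 0 0 / 0 0 0 0 0 / 0 0 0 0 0 / 0 0 0 0 0

F.F..
.....
F....
.....
.....
.....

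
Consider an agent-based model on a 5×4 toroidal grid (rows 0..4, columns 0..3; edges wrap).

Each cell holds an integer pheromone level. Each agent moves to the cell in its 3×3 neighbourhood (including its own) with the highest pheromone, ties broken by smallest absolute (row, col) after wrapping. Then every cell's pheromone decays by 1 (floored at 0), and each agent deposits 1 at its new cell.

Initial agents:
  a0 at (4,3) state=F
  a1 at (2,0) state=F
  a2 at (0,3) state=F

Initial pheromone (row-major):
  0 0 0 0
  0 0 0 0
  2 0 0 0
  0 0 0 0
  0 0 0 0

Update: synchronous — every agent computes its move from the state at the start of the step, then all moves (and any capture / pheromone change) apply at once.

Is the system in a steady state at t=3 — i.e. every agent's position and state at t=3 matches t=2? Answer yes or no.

yes

t=1: a0@(0,0) a1@(2,0) a2@(0,0) | pheromone: 2 0 0 0 / 0 0 0 0 / 2 0 0 0 / 0 0 0 0 / 0 0 0 0
t=2: a0@(0,0) a1@(2,0) a2@(0,0) | pheromone: 3 0 0 0 / 0 0 0 0 / 2 0 0 0 / 0 0 0 0 / 0 0 0 0
t=3: a0@(0,0) a1@(2,0) a2@(0,0) | pheromone: 4 0 0 0 / 0 0 0 0 / 2 0 0 0 / 0 0 0 0 / 0 0 0 0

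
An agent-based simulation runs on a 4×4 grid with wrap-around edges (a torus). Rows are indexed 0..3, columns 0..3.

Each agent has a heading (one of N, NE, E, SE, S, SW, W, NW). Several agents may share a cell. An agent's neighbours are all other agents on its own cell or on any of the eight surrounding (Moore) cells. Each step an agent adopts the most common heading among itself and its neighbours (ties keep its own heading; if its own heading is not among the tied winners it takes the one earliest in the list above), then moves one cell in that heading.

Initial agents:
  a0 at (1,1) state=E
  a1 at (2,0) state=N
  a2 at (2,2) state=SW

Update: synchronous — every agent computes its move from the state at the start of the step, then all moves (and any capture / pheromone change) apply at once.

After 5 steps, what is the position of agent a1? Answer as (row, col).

(1, 0)

t=1: a0@(1,2):E a1@(1,0):N a2@(3,1):SW
t=2: a0@(1,3):E a1@(0,0):N a2@(0,0):SW
t=3: a0@(1,0):E a1@(3,0):N a2@(1,3):SW
t=4: a0@(1,1):E a1@(2,0):N a2@(2,2):SW
t=5: a0@(1,2):E a1@(1,0):N a2@(3,1):SW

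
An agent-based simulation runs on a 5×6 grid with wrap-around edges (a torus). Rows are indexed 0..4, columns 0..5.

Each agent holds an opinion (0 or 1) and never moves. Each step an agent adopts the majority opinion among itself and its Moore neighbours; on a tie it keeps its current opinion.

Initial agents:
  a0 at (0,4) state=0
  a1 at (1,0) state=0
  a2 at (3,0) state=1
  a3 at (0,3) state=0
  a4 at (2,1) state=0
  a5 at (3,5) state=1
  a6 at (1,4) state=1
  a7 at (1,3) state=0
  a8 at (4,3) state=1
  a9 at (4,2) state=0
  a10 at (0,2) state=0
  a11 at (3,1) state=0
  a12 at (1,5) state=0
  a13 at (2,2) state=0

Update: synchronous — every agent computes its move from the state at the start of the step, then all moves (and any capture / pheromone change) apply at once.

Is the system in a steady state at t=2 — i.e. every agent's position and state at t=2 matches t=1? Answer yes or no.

yes

t=1: a0@(0,4):0 a1@(1,0):0 a2@(3,0):1 a3@(0,3):0 a4@(2,1):0 a5@(3,5):1 a6@(1,4):0 a7@(1,3):0 a8@(4,3):0 a9@(4,2):0 a10@(0,2):0 a11@(3,1):0 a12@(1,5):0 a13@(2,2):0
t=2: (unchanged — steady state)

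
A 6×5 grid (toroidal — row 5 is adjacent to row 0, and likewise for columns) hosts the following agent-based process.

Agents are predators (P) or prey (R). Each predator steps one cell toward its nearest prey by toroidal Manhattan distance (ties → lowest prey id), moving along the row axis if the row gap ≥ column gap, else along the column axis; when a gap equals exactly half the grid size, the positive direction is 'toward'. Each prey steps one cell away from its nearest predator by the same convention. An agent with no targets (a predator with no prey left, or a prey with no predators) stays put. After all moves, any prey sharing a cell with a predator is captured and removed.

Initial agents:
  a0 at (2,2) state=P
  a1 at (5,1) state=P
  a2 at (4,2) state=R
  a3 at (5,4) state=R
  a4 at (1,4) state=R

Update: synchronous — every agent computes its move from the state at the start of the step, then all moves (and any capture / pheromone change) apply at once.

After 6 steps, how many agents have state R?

t=1: a0@(3,2):P a1@(4,1):P a2@(5,2):R a3@(5,3):R a4@(1,0):R
t=2: a0@(4,2):P a1@(5,1):P a2@(0,2):R a3@(0,3):R a4@(0,0):R
t=3: a0@(5,2):P a1@(0,1):P a2@(1,2):R a3@(1,3):R a4@(1,0):R
t=4: a0@(0,2):P a1@(1,1):P a2@(2,2):R a3@(2,3):R a4@(2,0):R
t=5: a0@(1,2):P a1@(2,1):P a2@(3,2):R a3@(3,3):R a4@(3,0):R
t=6: a0@(2,2):P a1@(3,1):P a2@(4,2):R a3@(4,3):R a4@(4,0):R

3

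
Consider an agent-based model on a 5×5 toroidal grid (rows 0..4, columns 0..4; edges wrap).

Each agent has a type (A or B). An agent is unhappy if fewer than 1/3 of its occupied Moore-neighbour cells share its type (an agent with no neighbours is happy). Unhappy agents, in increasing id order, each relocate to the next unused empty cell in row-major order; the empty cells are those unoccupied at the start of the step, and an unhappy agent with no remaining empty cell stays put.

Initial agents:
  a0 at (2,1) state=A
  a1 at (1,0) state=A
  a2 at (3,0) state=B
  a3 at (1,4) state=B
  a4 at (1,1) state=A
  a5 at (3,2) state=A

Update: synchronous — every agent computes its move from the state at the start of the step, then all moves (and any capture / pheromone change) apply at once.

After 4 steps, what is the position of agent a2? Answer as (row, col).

(0, 0)

t=1: a0@(2,1):A a1@(1,0):A a2@(0,0):B a3@(0,1):B a4@(1,1):A a5@(3,2):A
t=2: (unchanged — steady state)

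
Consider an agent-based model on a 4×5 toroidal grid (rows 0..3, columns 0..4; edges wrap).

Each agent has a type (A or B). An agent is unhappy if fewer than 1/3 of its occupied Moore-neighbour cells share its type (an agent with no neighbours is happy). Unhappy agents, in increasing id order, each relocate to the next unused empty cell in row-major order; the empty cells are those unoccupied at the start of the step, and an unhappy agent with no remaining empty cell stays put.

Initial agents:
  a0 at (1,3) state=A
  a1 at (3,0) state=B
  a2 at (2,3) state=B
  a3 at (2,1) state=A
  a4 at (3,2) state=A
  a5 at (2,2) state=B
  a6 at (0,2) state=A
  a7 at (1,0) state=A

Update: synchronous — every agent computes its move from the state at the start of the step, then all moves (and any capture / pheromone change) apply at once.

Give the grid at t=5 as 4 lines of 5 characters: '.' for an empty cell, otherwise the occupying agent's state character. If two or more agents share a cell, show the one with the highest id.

t=1: a0@(1,3):A a1@(0,0):B a2@(2,3):B a3@(2,1):A a4@(3,2):A a5@(0,1):B a6@(0,2):A a7@(1,0):A
t=2: a0@(1,3):A a1@(0,0):B a2@(0,3):B a3@(2,1):A a4@(3,2):A a5@(0,4):B a6@(0,2):A a7@(1,0):A
t=3: a0@(1,3):A a1@(0,0):B a2@(0,1):B a3@(2,1):A a4@(3,2):A a5@(0,4):B a6@(0,2):A a7@(1,0):A
t=4: a0@(1,3):A a1@(0,0):B a2@(0,3):B a3@(2,1):A a4@(3,2):A a5@(0,4):B a6@(0,2):A a7@(1,1):A
t=5: a0@(1,3):A a1@(0,0):B a2@(0,1):B a3@(2,1):A a4@(3,2):A a5@(0,4):B a6@(0,2):A a7@(1,1):A

BBA.B
.A.A.
.A...
..A..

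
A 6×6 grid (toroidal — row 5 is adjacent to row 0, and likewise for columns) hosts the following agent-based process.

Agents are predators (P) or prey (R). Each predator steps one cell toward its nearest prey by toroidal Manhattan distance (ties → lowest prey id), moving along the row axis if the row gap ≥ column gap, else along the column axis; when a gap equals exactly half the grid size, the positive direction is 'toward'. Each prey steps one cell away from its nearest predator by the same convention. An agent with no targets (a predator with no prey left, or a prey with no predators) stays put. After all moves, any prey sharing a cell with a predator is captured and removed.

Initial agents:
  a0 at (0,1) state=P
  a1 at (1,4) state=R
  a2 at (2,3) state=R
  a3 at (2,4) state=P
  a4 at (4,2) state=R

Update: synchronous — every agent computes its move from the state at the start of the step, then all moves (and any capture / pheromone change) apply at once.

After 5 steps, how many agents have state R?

t=1: a0@(5,1):P a1@(0,4):R a2@(2,2):R a3@(1,4):P a4@(3,2):R
t=2: a0@(4,1):P a1@(5,4):R a2@(2,1):R a3@(0,4):P a4@(2,2):R
t=3: a0@(3,1):P a1@(4,4):R a2@(1,1):R a3@(5,4):P a4@(1,2):R
t=4: a0@(2,1):P a1@(3,4):R a2@(0,1):R a3@(4,4):P a4@(0,2):R
t=5: a0@(1,1):P a1@(2,4):R a2@(5,1):R a3@(3,4):P a4@(5,2):R

3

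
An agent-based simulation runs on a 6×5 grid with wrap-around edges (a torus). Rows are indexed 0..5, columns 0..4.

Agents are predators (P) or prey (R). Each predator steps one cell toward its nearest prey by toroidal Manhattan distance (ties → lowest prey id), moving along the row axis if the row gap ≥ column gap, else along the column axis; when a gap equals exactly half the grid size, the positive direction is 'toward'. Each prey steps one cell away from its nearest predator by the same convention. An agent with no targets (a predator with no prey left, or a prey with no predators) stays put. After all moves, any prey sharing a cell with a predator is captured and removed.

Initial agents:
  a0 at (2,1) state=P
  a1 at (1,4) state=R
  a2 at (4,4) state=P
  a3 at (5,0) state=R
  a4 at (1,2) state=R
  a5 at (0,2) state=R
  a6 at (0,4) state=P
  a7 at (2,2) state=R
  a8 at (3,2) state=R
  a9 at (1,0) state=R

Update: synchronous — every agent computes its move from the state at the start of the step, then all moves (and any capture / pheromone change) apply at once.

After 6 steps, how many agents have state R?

t=1: a0@(2,2):P a1@(2,4):R a2@(5,4):P a3@(0,0):R a4@(0,2):R a5@(0,1):R a6@(1,4):P a7@(2,3):R a8@(4,2):R a9@(0,0):R
t=2: a0@(2,3):P a1@(3,4):R a2@(0,4):P a3@(1,0):R a4@(5,2):R a5@(5,1):R a6@(2,4):P a8@(5,2):R a9@(1,0):R
t=3: a0@(3,3):P a1@(4,4):R a2@(1,4):P a3@(2,0):R a4@(5,1):R a5@(5,2):R a6@(3,4):P a8@(5,1):R a9@(2,0):R
t=4: a0@(4,3):P a1@(5,4):R a2@(2,4):P a3@(3,0):R a4@(0,1):R a5@(0,2):R a6@(4,4):P a8@(0,1):R a9@(3,0):R
t=5: a0@(5,3):P a1@(0,4):R a2@(3,4):P a3@(4,0):R a4@(1,1):R a5@(1,2):R a6@(5,4):P a8@(1,1):R a9@(4,0):R
t=6: a0@(0,3):P a1@(1,4):R a2@(4,4):P a3@(5,0):R a4@(2,1):R a5@(2,2):R a6@(0,4):P a8@(2,1):R a9@(5,0):R

6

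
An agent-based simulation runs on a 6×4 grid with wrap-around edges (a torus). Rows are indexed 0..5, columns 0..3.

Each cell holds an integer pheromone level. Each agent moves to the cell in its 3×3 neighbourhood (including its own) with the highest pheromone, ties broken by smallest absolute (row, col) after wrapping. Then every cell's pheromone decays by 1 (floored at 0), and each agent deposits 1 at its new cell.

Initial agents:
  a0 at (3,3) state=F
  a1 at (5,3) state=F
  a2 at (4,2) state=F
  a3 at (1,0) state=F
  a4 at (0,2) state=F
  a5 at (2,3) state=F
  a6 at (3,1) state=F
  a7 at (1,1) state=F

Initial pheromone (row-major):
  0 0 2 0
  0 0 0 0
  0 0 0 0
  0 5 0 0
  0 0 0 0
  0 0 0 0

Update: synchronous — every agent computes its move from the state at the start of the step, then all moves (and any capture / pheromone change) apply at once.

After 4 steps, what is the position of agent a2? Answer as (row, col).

(3, 1)

t=1: a0@(2,0) a1@(0,2) a2@(3,1) a3@(0,0) a4@(0,2) a5@(1,0) a6@(3,1) a7@(0,2) | pheromone: 1 0 4 0 / 1 0 0 0 / 1 0 0 0 / 0 6 0 0 / 0 0 0 0 / 0 0 0 0
t=2: a0@(3,1) a1@(0,2) a2@(3,1) a3@(0,0) a4@(0,2) a5@(0,0) a6@(3,1) a7@(0,2) | pheromone: 2 0 6 0 / 0 0 0 0 / 0 0 0 0 / 0 8 0 0 / 0 0 0 0 / 0 0 0 0
t=3: a0@(3,1) a1@(0,2) a2@(3,1) a3@(0,0) a4@(0,2) a5@(0,0) a6@(3,1) a7@(0,2) | pheromone: 3 0 8 0 / 0 0 0 0 / 0 0 0 0 / 0 10 0 0 / 0 0 0 0 / 0 0 0 0
t=4: a0@(3,1) a1@(0,2) a2@(3,1) a3@(0,0) a4@(0,2) a5@(0,0) a6@(3,1) a7@(0,2) | pheromone: 4 0 10 0 / 0 0 0 0 / 0 0 0 0 / 0 12 0 0 / 0 0 0 0 / 0 0 0 0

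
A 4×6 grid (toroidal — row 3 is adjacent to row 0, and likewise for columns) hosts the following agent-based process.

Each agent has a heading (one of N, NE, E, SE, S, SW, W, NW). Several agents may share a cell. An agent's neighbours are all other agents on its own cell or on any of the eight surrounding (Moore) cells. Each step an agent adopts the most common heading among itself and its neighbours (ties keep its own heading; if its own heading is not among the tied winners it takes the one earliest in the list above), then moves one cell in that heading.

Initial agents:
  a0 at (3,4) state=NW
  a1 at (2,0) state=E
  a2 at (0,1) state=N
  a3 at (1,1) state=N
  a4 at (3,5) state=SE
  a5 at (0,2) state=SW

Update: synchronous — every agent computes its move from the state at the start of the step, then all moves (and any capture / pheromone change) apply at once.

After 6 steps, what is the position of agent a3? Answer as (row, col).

(3, 1)

t=1: a0@(2,3):NW a1@(2,1):E a2@(3,1):N a3@(0,1):N a4@(0,0):SE a5@(3,2):N
t=2: a0@(1,2):NW a1@(1,1):N a2@(2,1):N a3@(3,1):N a4@(3,0):N a5@(2,2):N
t=3: a0@(0,2):N a1@(0,1):N a2@(1,1):N a3@(2,1):N a4@(2,0):N a5@(1,2):N
t=4: a0@(3,2):N a1@(3,1):N a2@(0,1):N a3@(1,1):N a4@(1,0):N a5@(0,2):N
t=5: a0@(2,2):N a1@(2,1):N a2@(3,1):N a3@(0,1):N a4@(0,0):N a5@(3,2):N
t=6: a0@(1,2):N a1@(1,1):N a2@(2,1):N a3@(3,1):N a4@(3,0):N a5@(2,2):N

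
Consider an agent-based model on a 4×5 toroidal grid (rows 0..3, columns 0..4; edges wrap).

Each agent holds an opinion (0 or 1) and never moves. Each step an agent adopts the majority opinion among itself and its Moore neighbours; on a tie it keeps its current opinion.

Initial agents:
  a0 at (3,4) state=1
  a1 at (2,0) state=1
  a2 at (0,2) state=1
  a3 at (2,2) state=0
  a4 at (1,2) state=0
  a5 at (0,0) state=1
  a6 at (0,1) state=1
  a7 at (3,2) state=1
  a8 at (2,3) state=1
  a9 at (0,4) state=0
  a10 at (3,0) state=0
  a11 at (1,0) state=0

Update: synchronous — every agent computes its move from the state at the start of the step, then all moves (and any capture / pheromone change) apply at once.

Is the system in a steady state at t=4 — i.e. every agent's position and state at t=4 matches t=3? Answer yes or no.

t=1: a0@(3,4):1 a1@(2,0):1 a2@(0,2):1 a3@(2,2):0 a4@(1,2):1 a5@(0,0):1 a6@(0,1):1 a7@(3,2):1 a8@(2,3):1 a9@(0,4):0 a10@(3,0):1 a11@(1,0):1
t=2: a0@(3,4):1 a1@(2,0):1 a2@(0,2):1 a3@(2,2):1 a4@(1,2):1 a5@(0,0):1 a6@(0,1):1 a7@(3,2):1 a8@(2,3):1 a9@(0,4):1 a10@(3,0):1 a11@(1,0):1
t=3: (unchanged — steady state)

yes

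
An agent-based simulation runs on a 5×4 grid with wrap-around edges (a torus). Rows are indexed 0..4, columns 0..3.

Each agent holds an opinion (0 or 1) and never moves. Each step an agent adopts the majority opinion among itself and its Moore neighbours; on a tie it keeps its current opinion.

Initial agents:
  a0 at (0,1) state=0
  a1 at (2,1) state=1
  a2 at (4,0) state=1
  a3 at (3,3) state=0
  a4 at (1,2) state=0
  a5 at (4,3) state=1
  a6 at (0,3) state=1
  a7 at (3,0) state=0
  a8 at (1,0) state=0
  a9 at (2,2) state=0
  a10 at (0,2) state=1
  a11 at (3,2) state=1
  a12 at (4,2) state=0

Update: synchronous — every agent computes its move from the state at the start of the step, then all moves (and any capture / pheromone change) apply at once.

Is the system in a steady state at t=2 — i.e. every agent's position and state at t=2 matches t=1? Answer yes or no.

t=1: a0@(0,1):0 a1@(2,1):0 a2@(4,0):1 a3@(3,3):0 a4@(1,2):0 a5@(4,3):1 a6@(0,3):1 a7@(3,0):1 a8@(1,0):0 a9@(2,2):0 a10@(0,2):1 a11@(3,2):1 a12@(4,2):1
t=2: a0@(0,1):0 a1@(2,1):0 a2@(4,0):1 a3@(3,3):1 a4@(1,2):0 a5@(4,3):1 a6@(0,3):1 a7@(3,0):1 a8@(1,0):0 a9@(2,2):0 a10@(0,2):1 a11@(3,2):1 a12@(4,2):1

no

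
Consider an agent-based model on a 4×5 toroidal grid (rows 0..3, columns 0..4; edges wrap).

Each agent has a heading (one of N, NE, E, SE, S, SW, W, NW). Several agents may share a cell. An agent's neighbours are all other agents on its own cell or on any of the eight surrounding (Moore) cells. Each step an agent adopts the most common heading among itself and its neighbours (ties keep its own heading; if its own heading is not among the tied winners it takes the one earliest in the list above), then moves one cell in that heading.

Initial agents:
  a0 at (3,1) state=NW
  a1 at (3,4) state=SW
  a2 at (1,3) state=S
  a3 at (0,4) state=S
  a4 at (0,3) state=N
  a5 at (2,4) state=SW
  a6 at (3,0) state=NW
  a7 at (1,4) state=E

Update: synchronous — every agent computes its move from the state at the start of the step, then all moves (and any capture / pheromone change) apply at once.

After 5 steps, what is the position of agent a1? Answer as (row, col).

(0, 4)

t=1: a0@(2,0):NW a1@(0,3):SW a2@(2,3):S a3@(1,4):S a4@(1,3):S a5@(3,3):SW a6@(2,4):NW a7@(2,4):S
t=2: a0@(1,4):NW a1@(1,2):SW a2@(3,3):S a3@(2,4):S a4@(2,3):S a5@(0,2):SW a6@(3,4):S a7@(3,4):S
t=3: a0@(2,4):S a1@(2,1):SW a2@(0,3):S a3@(3,4):S a4@(3,3):S a5@(1,1):SW a6@(0,4):S a7@(0,4):S
t=4: a0@(3,4):S a1@(3,0):SW a2@(1,3):S a3@(0,4):S a4@(0,3):S a5@(2,0):SW a6@(1,4):S a7@(1,4):S
t=5: a0@(0,4):S a1@(0,4):SW a2@(2,3):S a3@(1,4):S a4@(1,3):S a5@(3,0):S a6@(2,4):S a7@(2,4):S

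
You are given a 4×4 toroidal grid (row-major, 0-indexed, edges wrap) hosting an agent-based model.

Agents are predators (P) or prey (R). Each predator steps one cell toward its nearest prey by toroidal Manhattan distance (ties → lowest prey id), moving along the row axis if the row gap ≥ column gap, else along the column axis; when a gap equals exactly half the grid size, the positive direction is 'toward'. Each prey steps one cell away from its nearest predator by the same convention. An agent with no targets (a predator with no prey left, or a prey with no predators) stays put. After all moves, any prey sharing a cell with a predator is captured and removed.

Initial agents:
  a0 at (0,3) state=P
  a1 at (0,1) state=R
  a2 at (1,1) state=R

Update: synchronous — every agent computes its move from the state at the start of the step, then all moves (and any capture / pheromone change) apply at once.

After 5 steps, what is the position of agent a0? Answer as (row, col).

(0, 0)

t=1: a0@(0,0):P a2@(1,0):R
t=2: a0@(1,0):P a2@(2,0):R
t=3: a0@(2,0):P a2@(3,0):R
t=4: a0@(3,0):P a2@(0,0):R
t=5: a0@(0,0):P a2@(1,0):R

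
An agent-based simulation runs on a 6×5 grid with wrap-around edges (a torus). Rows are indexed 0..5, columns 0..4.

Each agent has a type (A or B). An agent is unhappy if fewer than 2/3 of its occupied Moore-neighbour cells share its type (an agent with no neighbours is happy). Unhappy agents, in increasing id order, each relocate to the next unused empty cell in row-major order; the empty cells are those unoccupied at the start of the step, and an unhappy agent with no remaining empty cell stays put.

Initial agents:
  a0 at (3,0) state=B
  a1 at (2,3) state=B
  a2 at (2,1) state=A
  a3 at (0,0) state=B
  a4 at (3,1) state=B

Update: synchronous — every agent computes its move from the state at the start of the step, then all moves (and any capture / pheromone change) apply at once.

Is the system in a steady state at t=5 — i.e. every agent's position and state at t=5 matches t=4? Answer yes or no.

no

t=1: a0@(0,1):B a1@(2,3):B a2@(0,2):A a3@(0,0):B a4@(0,3):B
t=2: a0@(0,4):B a1@(2,3):B a2@(1,0):A a3@(0,0):B a4@(1,1):B
t=3: a0@(0,1):B a1@(2,3):B a2@(0,2):A a3@(0,0):B a4@(0,3):B
t=4: a0@(0,4):B a1@(2,3):B a2@(1,0):A a3@(0,0):B a4@(1,1):B
t=5: a0@(0,1):B a1@(2,3):B a2@(0,2):A a3@(0,0):B a4@(0,3):B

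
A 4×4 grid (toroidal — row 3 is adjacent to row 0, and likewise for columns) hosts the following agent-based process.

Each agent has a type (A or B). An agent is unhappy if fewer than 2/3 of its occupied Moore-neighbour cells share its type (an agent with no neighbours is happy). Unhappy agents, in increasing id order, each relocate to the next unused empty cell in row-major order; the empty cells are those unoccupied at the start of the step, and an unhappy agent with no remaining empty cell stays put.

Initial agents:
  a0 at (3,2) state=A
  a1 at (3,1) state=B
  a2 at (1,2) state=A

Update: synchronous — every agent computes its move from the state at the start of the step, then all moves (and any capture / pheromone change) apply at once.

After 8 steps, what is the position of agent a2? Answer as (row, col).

(1, 0)

t=1: a0@(0,0):A a1@(0,1):B a2@(1,2):A
t=2: a0@(0,2):A a1@(0,3):B a2@(1,0):A
t=3: a0@(0,0):A a1@(0,1):B a2@(1,1):A
t=4: a0@(0,2):A a1@(0,3):B a2@(1,0):A
t=5: a0@(0,0):A a1@(0,1):B a2@(1,1):A
t=6: a0@(0,2):A a1@(0,3):B a2@(1,0):A
t=7: a0@(0,0):A a1@(0,1):B a2@(1,1):A
t=8: a0@(0,2):A a1@(0,3):B a2@(1,0):A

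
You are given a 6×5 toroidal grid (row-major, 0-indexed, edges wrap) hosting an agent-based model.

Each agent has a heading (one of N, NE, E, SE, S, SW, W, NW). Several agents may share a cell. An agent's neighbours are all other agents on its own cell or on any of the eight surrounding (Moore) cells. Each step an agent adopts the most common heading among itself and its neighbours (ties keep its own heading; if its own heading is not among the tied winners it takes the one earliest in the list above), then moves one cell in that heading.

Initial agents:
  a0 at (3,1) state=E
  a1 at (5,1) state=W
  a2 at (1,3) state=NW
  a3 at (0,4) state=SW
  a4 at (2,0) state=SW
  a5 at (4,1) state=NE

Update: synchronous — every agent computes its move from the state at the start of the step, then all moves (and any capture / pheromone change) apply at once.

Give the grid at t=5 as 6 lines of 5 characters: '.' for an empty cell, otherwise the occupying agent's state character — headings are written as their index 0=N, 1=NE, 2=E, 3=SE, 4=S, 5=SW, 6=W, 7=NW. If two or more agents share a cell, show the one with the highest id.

5....
55..5
...7.
.....
.....
....5

t=1: a0@(3,2):E a1@(5,0):W a2@(0,2):NW a3@(1,3):SW a4@(3,4):SW a5@(3,2):NE
t=2: a0@(3,3):E a1@(5,4):W a2@(5,1):NW a3@(2,2):SW a4@(4,3):SW a5@(2,3):NE
t=3: a0@(4,2):SW a1@(5,3):W a2@(4,0):NW a3@(3,1):SW a4@(5,2):SW a5@(1,4):NE
t=4: a0@(5,1):SW a1@(0,2):SW a2@(3,4):NW a3@(4,0):SW a4@(0,1):SW a5@(0,0):NE
t=5: a0@(0,0):SW a1@(1,1):SW a2@(2,3):NW a3@(5,4):SW a4@(1,0):SW a5@(1,4):SW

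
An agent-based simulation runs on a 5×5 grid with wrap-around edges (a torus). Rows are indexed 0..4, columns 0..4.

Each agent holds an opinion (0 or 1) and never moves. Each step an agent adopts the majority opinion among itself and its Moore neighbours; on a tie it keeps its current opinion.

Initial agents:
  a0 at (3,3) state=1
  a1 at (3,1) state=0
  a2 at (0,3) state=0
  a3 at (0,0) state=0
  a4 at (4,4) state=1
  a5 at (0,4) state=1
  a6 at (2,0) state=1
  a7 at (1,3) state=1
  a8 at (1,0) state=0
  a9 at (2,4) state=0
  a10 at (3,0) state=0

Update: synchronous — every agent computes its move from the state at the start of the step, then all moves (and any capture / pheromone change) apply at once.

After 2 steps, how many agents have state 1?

t=1: a0@(3,3):1 a1@(3,1):0 a2@(0,3):1 a3@(0,0):0 a4@(4,4):1 a5@(0,4):1 a6@(2,0):0 a7@(1,3):1 a8@(1,0):0 a9@(2,4):0 a10@(3,0):0
t=2: (unchanged — steady state)

5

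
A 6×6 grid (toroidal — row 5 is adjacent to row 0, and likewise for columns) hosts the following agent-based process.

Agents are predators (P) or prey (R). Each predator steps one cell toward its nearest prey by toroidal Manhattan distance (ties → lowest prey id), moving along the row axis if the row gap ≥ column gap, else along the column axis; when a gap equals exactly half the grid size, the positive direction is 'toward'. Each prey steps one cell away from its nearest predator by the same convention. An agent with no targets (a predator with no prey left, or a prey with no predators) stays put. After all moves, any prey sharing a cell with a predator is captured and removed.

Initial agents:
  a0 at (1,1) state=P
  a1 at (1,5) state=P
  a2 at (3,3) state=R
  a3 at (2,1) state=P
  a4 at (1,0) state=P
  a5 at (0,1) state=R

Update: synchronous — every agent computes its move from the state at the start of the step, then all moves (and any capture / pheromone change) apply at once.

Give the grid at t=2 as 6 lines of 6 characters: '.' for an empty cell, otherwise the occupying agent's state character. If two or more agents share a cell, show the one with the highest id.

PP....
......
......
......
.R..R.
PP....

t=1: a0@(0,1):P a1@(1,0):P a2@(3,4):R a3@(1,1):P a4@(0,0):P a5@(5,1):R
t=2: a0@(5,1):P a1@(0,0):P a2@(4,4):R a3@(0,1):P a4@(5,0):P a5@(4,1):R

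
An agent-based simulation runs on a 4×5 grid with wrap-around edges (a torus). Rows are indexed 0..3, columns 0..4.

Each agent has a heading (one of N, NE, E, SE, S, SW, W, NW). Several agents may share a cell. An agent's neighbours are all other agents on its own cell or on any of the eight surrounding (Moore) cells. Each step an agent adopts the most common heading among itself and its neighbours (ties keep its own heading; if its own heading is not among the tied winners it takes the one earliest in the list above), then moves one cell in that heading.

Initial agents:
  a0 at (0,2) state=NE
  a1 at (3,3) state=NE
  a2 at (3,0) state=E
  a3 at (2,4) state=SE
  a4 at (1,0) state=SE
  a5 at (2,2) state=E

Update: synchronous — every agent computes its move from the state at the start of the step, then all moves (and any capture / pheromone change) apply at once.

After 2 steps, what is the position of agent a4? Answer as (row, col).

t=1: a0@(3,3):NE a1@(2,4):NE a2@(3,1):E a3@(3,0):SE a4@(2,1):SE a5@(2,3):E
t=2: a0@(2,4):NE a1@(1,0):NE a2@(0,2):SE a3@(0,1):SE a4@(3,2):SE a5@(1,4):NE

(3, 2)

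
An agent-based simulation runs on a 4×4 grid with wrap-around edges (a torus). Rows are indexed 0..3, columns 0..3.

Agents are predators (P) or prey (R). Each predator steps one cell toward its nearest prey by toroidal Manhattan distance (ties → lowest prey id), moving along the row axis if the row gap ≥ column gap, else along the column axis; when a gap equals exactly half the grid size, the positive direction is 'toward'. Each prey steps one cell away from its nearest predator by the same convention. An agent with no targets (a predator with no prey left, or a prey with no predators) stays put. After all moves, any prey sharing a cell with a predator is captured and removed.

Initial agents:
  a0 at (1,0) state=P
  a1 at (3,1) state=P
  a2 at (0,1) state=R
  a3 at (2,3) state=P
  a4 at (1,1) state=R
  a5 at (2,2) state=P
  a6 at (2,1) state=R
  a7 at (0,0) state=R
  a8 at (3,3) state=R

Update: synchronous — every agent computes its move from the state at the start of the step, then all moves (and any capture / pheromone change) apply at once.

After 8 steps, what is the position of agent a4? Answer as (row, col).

(1, 1)

t=1: a0@(1,1):P a1@(0,1):P a3@(3,3):P a4@(1,2):R a5@(2,1):P a7@(3,0):R a8@(0,3):R
t=2: a0@(1,2):P a1@(1,1):P a3@(3,0):P a4@(1,3):R a5@(1,1):P a7@(3,1):R a8@(1,3):R
t=3: a0@(1,3):P a1@(1,2):P a3@(3,1):P a4@(1,0):R a5@(1,2):P a7@(3,2):R a8@(1,0):R
t=4: a0@(1,0):P a1@(1,3):P a3@(3,2):P a4@(1,1):R a5@(1,3):P a7@(3,3):R a8@(1,1):R
t=5: a0@(1,1):P a1@(1,0):P a3@(3,3):P a4@(1,2):R a5@(1,0):P a7@(3,0):R a8@(1,2):R
t=6: a0@(1,2):P a1@(1,1):P a3@(3,0):P a4@(1,3):R a5@(1,1):P a7@(3,1):R a8@(1,3):R
t=7: a0@(1,3):P a1@(1,2):P a3@(3,1):P a4@(1,0):R a5@(1,2):P a7@(3,2):R a8@(1,0):R
t=8: a0@(1,0):P a1@(1,3):P a3@(3,2):P a4@(1,1):R a5@(1,3):P a7@(3,3):R a8@(1,1):R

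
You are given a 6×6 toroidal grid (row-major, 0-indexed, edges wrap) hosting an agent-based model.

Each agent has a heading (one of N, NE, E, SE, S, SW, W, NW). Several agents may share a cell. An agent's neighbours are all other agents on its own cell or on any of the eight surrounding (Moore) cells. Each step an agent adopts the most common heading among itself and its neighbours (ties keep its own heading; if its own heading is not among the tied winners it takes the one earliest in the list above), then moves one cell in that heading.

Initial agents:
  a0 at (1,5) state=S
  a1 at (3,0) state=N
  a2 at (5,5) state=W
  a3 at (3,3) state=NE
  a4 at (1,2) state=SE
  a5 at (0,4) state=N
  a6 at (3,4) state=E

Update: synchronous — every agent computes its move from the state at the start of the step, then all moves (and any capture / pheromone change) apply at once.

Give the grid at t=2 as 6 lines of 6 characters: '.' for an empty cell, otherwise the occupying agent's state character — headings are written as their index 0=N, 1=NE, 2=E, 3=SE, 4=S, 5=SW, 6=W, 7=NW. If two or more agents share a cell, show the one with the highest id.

t=1: a0@(2,5):S a1@(2,0):N a2@(5,4):W a3@(2,4):NE a4@(2,3):SE a5@(5,4):N a6@(3,5):E
t=2: a0@(3,5):S a1@(1,0):N a2@(5,3):W a3@(1,5):NE a4@(3,4):SE a5@(4,4):N a6@(3,0):E

......
0....1
......
2...34
....0.
...6..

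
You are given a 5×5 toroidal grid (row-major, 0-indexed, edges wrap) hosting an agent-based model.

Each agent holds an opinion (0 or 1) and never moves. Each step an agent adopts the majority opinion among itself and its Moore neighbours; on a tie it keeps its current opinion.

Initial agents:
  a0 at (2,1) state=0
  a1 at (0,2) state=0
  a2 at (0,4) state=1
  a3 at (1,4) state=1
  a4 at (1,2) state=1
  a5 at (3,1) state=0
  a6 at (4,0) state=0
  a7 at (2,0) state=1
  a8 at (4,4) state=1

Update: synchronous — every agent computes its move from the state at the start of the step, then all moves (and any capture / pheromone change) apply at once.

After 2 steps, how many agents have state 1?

4

t=1: a0@(2,1):0 a1@(0,2):0 a2@(0,4):1 a3@(1,4):1 a4@(1,2):0 a5@(3,1):0 a6@(4,0):0 a7@(2,0):1 a8@(4,4):1
t=2: (unchanged — steady state)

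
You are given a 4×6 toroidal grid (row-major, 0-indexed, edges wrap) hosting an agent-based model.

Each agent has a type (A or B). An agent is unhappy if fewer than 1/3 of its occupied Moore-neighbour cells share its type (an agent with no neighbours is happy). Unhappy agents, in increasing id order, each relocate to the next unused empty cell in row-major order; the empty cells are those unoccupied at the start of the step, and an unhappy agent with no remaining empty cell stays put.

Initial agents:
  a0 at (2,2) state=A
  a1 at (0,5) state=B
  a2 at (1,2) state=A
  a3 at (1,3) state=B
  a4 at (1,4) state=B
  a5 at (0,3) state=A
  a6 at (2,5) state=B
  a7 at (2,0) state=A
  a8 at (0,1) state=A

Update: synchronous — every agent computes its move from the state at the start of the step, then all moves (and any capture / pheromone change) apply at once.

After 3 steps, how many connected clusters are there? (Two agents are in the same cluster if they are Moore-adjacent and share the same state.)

2

t=1: a0@(2,2):A a1@(0,5):B a2@(1,2):A a3@(0,0):B a4@(1,4):B a5@(0,3):A a6@(2,5):B a7@(0,2):A a8@(0,1):A
t=2: (unchanged — steady state)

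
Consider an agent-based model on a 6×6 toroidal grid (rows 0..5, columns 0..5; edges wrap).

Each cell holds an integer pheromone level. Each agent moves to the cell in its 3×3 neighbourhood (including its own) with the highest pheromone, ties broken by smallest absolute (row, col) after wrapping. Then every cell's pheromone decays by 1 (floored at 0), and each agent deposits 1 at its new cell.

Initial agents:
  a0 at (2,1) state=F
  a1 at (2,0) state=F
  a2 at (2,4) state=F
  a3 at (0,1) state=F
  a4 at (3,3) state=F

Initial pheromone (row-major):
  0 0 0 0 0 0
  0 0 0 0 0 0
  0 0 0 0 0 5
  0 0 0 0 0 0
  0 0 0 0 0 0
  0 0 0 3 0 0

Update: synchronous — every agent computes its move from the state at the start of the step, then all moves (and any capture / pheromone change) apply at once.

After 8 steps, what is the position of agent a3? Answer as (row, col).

(0, 0)

t=1: a0@(1,0) a1@(2,5) a2@(2,5) a3@(0,0) a4@(2,2) | pheromone: 1 0 0 0 0 0 / 1 0 0 0 0 0 / 0 0 1 0 0 6 / 0 0 0 0 0 0 / 0 0 0 0 0 0 / 0 0 0 2 0 0
t=2: a0@(2,5) a1@(2,5) a2@(2,5) a3@(0,0) a4@(2,2) | pheromone: 1 0 0 0 0 0 / 0 0 0 0 0 0 / 0 0 1 0 0 8 / 0 0 0 0 0 0 / 0 0 0 0 0 0 / 0 0 0 1 0 0
t=3: a0@(2,5) a1@(2,5) a2@(2,5) a3@(0,0) a4@(2,2) | pheromone: 1 0 0 0 0 0 / 0 0 0 0 0 0 / 0 0 1 0 0 10 / 0 0 0 0 0 0 / 0 0 0 0 0 0 / 0 0 0 0 0 0
t=4: a0@(2,5) a1@(2,5) a2@(2,5) a3@(0,0) a4@(2,2) | pheromone: 1 0 0 0 0 0 / 0 0 0 0 0 0 / 0 0 1 0 0 12 / 0 0 0 0 0 0 / 0 0 0 0 0 0 / 0 0 0 0 0 0
t=5: a0@(2,5) a1@(2,5) a2@(2,5) a3@(0,0) a4@(2,2) | pheromone: 1 0 0 0 0 0 / 0 0 0 0 0 0 / 0 0 1 0 0 14 / 0 0 0 0 0 0 / 0 0 0 0 0 0 / 0 0 0 0 0 0
t=6: a0@(2,5) a1@(2,5) a2@(2,5) a3@(0,0) a4@(2,2) | pheromone: 1 0 0 0 0 0 / 0 0 0 0 0 0 / 0 0 1 0 0 16 / 0 0 0 0 0 0 / 0 0 0 0 0 0 / 0 0 0 0 0 0
t=7: a0@(2,5) a1@(2,5) a2@(2,5) a3@(0,0) a4@(2,2) | pheromone: 1 0 0 0 0 0 / 0 0 0 0 0 0 / 0 0 1 0 0 18 / 0 0 0 0 0 0 / 0 0 0 0 0 0 / 0 0 0 0 0 0
t=8: a0@(2,5) a1@(2,5) a2@(2,5) a3@(0,0) a4@(2,2) | pheromone: 1 0 0 0 0 0 / 0 0 0 0 0 0 / 0 0 1 0 0 20 / 0 0 0 0 0 0 / 0 0 0 0 0 0 / 0 0 0 0 0 0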